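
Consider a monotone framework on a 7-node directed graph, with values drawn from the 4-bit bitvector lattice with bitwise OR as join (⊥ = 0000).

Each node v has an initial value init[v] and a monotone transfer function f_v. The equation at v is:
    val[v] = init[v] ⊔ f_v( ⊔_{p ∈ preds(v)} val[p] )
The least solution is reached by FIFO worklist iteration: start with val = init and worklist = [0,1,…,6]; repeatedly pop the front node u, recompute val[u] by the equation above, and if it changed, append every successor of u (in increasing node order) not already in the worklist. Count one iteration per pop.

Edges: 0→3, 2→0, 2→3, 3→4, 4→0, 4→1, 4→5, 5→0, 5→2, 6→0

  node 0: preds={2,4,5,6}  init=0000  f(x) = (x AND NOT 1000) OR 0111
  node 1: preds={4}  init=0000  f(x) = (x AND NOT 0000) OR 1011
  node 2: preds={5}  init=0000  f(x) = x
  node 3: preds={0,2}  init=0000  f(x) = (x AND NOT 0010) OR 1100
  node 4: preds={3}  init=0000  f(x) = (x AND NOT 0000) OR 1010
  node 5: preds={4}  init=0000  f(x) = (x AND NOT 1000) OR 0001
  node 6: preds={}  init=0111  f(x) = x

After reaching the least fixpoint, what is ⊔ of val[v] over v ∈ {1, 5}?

Worklist (12 pops):
  #1 pop 0: in=0111 → 0111 (was 0000); enqueue []
  #2 pop 1: in=0000 → 1011 (was 0000); enqueue []
  #3 pop 2: in=0000 → 0000 (no change)
  #4 pop 3: in=0111 → 1101 (was 0000); enqueue []
  #5 pop 4: in=1101 → 1111 (was 0000); enqueue [0,1]
  #6 pop 5: in=1111 → 0111 (was 0000); enqueue [2]
  #7 pop 6: in=0000 → 0111 (no change)
  #8 pop 0: in=1111 → 0111 (no change)
  #9 pop 1: in=1111 → 1111 (was 1011); enqueue []
  #10 pop 2: in=0111 → 0111 (was 0000); enqueue [0,3]
  #11 pop 0: in=1111 → 0111 (no change)
  #12 pop 3: in=0111 → 1101 (no change)

Fixpoint:
  val[0] = 0111
  val[1] = 1111
  val[2] = 0111
  val[3] = 1101
  val[4] = 1111
  val[5] = 0111
  val[6] = 0111

1111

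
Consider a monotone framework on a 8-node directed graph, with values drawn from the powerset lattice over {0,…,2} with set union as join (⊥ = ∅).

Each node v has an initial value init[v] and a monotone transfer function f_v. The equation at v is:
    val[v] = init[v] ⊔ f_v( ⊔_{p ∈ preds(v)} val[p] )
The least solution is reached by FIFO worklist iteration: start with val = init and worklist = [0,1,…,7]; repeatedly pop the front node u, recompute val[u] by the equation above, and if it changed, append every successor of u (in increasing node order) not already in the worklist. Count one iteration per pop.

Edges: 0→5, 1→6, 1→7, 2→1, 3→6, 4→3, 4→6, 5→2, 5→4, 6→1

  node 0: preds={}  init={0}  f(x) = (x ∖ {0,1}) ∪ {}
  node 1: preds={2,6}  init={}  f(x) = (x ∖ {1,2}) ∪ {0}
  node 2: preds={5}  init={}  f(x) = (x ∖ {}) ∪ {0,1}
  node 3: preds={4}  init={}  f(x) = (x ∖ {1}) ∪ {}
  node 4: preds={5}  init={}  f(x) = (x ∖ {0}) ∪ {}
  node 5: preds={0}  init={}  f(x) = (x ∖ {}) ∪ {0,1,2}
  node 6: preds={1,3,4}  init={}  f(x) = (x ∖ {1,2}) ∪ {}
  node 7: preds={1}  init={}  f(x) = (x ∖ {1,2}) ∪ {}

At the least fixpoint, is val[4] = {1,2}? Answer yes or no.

yes

Worklist (14 pops):
  #1 pop 0: in={} → {0} (no change)
  #2 pop 1: in={} → {0} (was {}); enqueue []
  #3 pop 2: in={} → {0,1} (was {}); enqueue [1]
  #4 pop 3: in={} → {} (no change)
  #5 pop 4: in={} → {} (no change)
  #6 pop 5: in={0} → {0,1,2} (was {}); enqueue [2,4]
  #7 pop 6: in={0} → {0} (was {}); enqueue []
  #8 pop 7: in={0} → {0} (was {}); enqueue []
  #9 pop 1: in={0,1} → {0} (no change)
  #10 pop 2: in={0,1,2} → {0,1,2} (was {0,1}); enqueue [1]
  #11 pop 4: in={0,1,2} → {1,2} (was {}); enqueue [3,6]
  #12 pop 1: in={0,1,2} → {0} (no change)
  #13 pop 3: in={1,2} → {2} (was {}); enqueue []
  #14 pop 6: in={0,1,2} → {0} (no change)

Fixpoint:
  val[0] = {0}
  val[1] = {0}
  val[2] = {0,1,2}
  val[3] = {2}
  val[4] = {1,2}
  val[5] = {0,1,2}
  val[6] = {0}
  val[7] = {0}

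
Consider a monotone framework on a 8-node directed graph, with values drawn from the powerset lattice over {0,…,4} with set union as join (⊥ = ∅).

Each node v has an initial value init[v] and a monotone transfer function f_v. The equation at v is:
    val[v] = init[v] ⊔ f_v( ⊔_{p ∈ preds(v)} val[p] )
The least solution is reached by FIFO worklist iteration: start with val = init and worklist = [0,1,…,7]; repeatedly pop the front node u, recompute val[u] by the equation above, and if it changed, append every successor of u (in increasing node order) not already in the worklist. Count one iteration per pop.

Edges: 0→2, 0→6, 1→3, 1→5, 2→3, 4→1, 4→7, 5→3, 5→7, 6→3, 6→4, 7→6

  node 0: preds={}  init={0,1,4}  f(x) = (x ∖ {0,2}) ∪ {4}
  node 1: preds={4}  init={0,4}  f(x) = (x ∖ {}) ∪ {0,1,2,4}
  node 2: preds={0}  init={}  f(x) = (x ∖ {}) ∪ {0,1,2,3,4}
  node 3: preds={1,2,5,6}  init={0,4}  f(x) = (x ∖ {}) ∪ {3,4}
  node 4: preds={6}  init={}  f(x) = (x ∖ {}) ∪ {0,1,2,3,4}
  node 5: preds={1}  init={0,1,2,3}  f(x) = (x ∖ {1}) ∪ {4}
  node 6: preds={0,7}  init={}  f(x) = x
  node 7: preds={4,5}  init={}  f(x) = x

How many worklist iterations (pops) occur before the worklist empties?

15

Worklist (15 pops):
  #1 pop 0: in={} → {0,1,4} (no change)
  #2 pop 1: in={} → {0,1,2,4} (was {0,4}); enqueue []
  #3 pop 2: in={0,1,4} → {0,1,2,3,4} (was {}); enqueue []
  #4 pop 3: in={0,1,2,3,4} → {0,1,2,3,4} (was {0,4}); enqueue []
  #5 pop 4: in={} → {0,1,2,3,4} (was {}); enqueue [1]
  #6 pop 5: in={0,1,2,4} → {0,1,2,3,4} (was {0,1,2,3}); enqueue [3]
  #7 pop 6: in={0,1,4} → {0,1,4} (was {}); enqueue [4]
  #8 pop 7: in={0,1,2,3,4} → {0,1,2,3,4} (was {}); enqueue [6]
  #9 pop 1: in={0,1,2,3,4} → {0,1,2,3,4} (was {0,1,2,4}); enqueue [5]
  #10 pop 3: in={0,1,2,3,4} → {0,1,2,3,4} (no change)
  #11 pop 4: in={0,1,4} → {0,1,2,3,4} (no change)
  #12 pop 6: in={0,1,2,3,4} → {0,1,2,3,4} (was {0,1,4}); enqueue [3,4]
  #13 pop 5: in={0,1,2,3,4} → {0,1,2,3,4} (no change)
  #14 pop 3: in={0,1,2,3,4} → {0,1,2,3,4} (no change)
  #15 pop 4: in={0,1,2,3,4} → {0,1,2,3,4} (no change)

Fixpoint:
  val[0] = {0,1,4}
  val[1] = {0,1,2,3,4}
  val[2] = {0,1,2,3,4}
  val[3] = {0,1,2,3,4}
  val[4] = {0,1,2,3,4}
  val[5] = {0,1,2,3,4}
  val[6] = {0,1,2,3,4}
  val[7] = {0,1,2,3,4}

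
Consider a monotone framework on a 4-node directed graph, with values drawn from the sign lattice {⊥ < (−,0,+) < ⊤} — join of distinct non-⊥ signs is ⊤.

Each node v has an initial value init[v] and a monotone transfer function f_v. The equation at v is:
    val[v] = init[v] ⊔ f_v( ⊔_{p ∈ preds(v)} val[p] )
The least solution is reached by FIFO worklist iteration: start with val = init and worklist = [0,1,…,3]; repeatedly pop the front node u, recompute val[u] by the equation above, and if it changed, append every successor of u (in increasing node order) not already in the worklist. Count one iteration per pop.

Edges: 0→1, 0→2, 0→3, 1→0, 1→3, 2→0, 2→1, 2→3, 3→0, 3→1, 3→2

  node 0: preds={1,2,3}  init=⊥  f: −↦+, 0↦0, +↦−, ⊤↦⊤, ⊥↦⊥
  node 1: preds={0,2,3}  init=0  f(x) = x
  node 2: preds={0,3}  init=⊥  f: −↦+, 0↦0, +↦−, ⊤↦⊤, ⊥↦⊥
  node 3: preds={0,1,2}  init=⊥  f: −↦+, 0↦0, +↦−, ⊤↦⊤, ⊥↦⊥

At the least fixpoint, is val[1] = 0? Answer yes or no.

yes

Iteration log — 7 steps:
  step 1. node 0  ⊔preds=0  new=0  old=⊥  +wl: 
  step 2. node 1  ⊔preds=0  new=0  stable
  step 3. node 2  ⊔preds=0  new=0  old=⊥  +wl: 0,1
  step 4. node 3  ⊔preds=0  new=0  old=⊥  +wl: 2
  step 5. node 0  ⊔preds=0  new=0  stable
  step 6. node 1  ⊔preds=0  new=0  stable
  step 7. node 2  ⊔preds=0  new=0  stable

Least fixpoint reached:
  node 0: 0
  node 1: 0
  node 2: 0
  node 3: 0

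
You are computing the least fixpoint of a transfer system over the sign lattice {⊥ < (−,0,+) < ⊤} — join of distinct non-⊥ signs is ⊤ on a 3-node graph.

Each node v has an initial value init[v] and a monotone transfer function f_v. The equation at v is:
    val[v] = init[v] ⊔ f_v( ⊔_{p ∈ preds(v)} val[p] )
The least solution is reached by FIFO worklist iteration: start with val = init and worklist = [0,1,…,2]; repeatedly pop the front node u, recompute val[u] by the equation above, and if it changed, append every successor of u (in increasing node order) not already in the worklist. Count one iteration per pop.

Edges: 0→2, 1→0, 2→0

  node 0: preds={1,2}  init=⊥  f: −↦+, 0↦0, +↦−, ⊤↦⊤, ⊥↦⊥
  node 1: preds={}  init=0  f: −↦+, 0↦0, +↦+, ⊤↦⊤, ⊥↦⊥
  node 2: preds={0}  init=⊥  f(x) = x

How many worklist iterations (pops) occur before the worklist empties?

Trace (4 dequeues):
  [1] u=0 | in 0 | out 0 | prev ⊥ | push {}
  [2] u=1 | in ⊥ | out 0 | ==
  [3] u=2 | in 0 | out 0 | prev ⊥ | push {0}
  [4] u=0 | in 0 | out 0 | ==

Converged values:
  [0] 0
  [1] 0
  [2] 0

4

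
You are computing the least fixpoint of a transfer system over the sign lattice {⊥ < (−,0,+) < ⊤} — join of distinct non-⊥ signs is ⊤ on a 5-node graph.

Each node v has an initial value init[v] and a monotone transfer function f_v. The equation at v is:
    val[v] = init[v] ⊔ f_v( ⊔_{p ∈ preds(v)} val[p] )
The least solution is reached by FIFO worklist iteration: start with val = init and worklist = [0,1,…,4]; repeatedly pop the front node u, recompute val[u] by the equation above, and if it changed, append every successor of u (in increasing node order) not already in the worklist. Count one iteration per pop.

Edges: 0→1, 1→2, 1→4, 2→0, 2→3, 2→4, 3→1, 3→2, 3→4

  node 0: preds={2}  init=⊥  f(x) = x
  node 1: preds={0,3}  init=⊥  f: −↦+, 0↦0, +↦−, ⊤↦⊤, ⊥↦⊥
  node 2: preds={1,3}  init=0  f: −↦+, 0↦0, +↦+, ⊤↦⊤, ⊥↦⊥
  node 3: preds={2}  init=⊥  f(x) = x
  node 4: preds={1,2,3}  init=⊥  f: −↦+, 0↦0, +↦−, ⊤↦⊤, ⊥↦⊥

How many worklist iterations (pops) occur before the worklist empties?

7

Iteration log — 7 steps:
  step 1. node 0  ⊔preds=0  new=0  old=⊥  +wl: 
  step 2. node 1  ⊔preds=0  new=0  old=⊥  +wl: 
  step 3. node 2  ⊔preds=0  new=0  stable
  step 4. node 3  ⊔preds=0  new=0  old=⊥  +wl: 1,2
  step 5. node 4  ⊔preds=0  new=0  old=⊥  +wl: 
  step 6. node 1  ⊔preds=0  new=0  stable
  step 7. node 2  ⊔preds=0  new=0  stable

Least fixpoint reached:
  node 0: 0
  node 1: 0
  node 2: 0
  node 3: 0
  node 4: 0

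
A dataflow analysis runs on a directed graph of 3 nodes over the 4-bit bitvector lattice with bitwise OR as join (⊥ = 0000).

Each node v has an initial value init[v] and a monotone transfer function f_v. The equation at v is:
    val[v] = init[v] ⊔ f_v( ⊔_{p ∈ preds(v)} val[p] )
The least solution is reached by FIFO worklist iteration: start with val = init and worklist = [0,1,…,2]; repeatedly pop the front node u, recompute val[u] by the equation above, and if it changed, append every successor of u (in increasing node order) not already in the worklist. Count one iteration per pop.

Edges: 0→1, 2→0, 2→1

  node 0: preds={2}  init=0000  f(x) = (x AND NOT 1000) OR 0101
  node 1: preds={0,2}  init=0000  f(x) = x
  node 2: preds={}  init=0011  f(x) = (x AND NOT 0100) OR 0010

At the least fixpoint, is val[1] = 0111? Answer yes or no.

Iteration log — 3 steps:
  step 1. node 0  ⊔preds=0011  new=0111  old=0000  +wl: 
  step 2. node 1  ⊔preds=0111  new=0111  old=0000  +wl: 
  step 3. node 2  ⊔preds=0000  new=0011  stable

Least fixpoint reached:
  node 0: 0111
  node 1: 0111
  node 2: 0011

yes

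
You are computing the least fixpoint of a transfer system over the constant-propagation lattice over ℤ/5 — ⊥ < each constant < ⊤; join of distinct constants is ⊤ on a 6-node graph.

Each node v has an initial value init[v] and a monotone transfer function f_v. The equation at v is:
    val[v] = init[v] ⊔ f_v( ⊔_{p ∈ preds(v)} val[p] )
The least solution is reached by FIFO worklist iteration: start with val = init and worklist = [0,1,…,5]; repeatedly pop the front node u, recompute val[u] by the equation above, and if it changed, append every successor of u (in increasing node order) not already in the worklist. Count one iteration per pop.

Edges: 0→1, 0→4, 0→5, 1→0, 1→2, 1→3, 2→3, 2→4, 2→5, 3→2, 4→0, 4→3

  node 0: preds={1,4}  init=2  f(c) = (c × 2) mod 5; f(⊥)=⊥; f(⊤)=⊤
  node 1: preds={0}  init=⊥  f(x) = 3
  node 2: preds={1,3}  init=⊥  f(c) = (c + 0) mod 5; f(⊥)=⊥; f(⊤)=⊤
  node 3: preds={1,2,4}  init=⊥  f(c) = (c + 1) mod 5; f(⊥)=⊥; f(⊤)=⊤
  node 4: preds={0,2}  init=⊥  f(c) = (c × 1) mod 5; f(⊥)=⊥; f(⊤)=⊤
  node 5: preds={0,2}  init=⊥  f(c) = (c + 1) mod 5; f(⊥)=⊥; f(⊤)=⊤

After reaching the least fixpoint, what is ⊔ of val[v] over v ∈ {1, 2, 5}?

⊤

Trace (13 dequeues):
  [1] u=0 | in ⊥ | out 2 | ==
  [2] u=1 | in 2 | out 3 | prev ⊥ | push {0}
  [3] u=2 | in 3 | out 3 | prev ⊥ | push {}
  [4] u=3 | in 3 | out 4 | prev ⊥ | push {2}
  [5] u=4 | in ⊤ | out ⊤ | prev ⊥ | push {3}
  [6] u=5 | in ⊤ | out ⊤ | prev ⊥ | push {}
  [7] u=0 | in ⊤ | out ⊤ | prev 2 | push {1,4,5}
  [8] u=2 | in ⊤ | out ⊤ | prev 3 | push {}
  [9] u=3 | in ⊤ | out ⊤ | prev 4 | push {2}
  [10] u=1 | in ⊤ | out 3 | ==
  [11] u=4 | in ⊤ | out ⊤ | ==
  [12] u=5 | in ⊤ | out ⊤ | ==
  [13] u=2 | in ⊤ | out ⊤ | ==

Converged values:
  [0] ⊤
  [1] 3
  [2] ⊤
  [3] ⊤
  [4] ⊤
  [5] ⊤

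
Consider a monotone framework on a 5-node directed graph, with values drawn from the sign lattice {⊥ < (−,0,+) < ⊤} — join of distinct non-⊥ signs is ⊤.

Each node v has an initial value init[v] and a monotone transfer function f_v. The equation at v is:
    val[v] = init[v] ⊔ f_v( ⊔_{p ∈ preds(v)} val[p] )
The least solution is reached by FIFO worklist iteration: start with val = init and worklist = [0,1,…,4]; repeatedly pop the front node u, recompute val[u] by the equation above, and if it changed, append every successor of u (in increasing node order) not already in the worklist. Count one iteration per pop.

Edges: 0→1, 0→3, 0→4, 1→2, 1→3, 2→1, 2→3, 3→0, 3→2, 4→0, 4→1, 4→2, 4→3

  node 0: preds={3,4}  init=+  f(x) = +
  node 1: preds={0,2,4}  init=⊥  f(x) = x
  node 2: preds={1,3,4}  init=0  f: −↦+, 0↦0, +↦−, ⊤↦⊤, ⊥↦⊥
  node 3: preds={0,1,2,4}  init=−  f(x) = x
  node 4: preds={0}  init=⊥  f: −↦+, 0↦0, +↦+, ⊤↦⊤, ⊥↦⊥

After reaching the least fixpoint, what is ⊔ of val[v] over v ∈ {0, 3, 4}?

Iteration log — 9 steps:
  step 1. node 0  ⊔preds=−  new=+  stable
  step 2. node 1  ⊔preds=⊤  new=⊤  old=⊥  +wl: 
  step 3. node 2  ⊔preds=⊤  new=⊤  old=0  +wl: 1
  step 4. node 3  ⊔preds=⊤  new=⊤  old=−  +wl: 0,2
  step 5. node 4  ⊔preds=+  new=+  old=⊥  +wl: 3
  step 6. node 1  ⊔preds=⊤  new=⊤  stable
  step 7. node 0  ⊔preds=⊤  new=+  stable
  step 8. node 2  ⊔preds=⊤  new=⊤  stable
  step 9. node 3  ⊔preds=⊤  new=⊤  stable

Least fixpoint reached:
  node 0: +
  node 1: ⊤
  node 2: ⊤
  node 3: ⊤
  node 4: +

⊤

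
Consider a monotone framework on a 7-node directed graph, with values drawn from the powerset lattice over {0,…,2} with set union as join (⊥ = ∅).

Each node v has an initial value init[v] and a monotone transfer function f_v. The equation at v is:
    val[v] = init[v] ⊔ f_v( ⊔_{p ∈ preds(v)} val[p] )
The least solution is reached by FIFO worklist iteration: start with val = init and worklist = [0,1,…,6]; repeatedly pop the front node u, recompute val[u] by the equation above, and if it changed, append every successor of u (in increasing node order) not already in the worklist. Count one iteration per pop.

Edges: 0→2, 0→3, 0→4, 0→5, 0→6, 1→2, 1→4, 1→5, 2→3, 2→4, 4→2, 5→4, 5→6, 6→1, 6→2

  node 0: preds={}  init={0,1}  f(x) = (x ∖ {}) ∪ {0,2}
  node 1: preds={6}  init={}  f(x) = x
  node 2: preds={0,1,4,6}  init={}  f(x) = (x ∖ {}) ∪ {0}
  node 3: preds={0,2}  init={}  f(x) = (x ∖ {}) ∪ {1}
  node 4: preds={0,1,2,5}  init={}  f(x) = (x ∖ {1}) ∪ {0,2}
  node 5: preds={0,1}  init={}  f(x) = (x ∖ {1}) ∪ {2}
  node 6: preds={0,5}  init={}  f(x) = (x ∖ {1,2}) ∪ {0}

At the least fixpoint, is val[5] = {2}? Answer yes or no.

no

Iteration log — 13 steps:
  step 1. node 0  ⊔preds={}  new={0,1,2}  old={0,1}  +wl: 
  step 2. node 1  ⊔preds={}  new={}  stable
  step 3. node 2  ⊔preds={0,1,2}  new={0,1,2}  old={}  +wl: 
  step 4. node 3  ⊔preds={0,1,2}  new={0,1,2}  old={}  +wl: 
  step 5. node 4  ⊔preds={0,1,2}  new={0,2}  old={}  +wl: 2
  step 6. node 5  ⊔preds={0,1,2}  new={0,2}  old={}  +wl: 4
  step 7. node 6  ⊔preds={0,1,2}  new={0}  old={}  +wl: 1
  step 8. node 2  ⊔preds={0,1,2}  new={0,1,2}  stable
  step 9. node 4  ⊔preds={0,1,2}  new={0,2}  stable
  step 10. node 1  ⊔preds={0}  new={0}  old={}  +wl: 2,4,5
  step 11. node 2  ⊔preds={0,1,2}  new={0,1,2}  stable
  step 12. node 4  ⊔preds={0,1,2}  new={0,2}  stable
  step 13. node 5  ⊔preds={0,1,2}  new={0,2}  stable

Least fixpoint reached:
  node 0: {0,1,2}
  node 1: {0}
  node 2: {0,1,2}
  node 3: {0,1,2}
  node 4: {0,2}
  node 5: {0,2}
  node 6: {0}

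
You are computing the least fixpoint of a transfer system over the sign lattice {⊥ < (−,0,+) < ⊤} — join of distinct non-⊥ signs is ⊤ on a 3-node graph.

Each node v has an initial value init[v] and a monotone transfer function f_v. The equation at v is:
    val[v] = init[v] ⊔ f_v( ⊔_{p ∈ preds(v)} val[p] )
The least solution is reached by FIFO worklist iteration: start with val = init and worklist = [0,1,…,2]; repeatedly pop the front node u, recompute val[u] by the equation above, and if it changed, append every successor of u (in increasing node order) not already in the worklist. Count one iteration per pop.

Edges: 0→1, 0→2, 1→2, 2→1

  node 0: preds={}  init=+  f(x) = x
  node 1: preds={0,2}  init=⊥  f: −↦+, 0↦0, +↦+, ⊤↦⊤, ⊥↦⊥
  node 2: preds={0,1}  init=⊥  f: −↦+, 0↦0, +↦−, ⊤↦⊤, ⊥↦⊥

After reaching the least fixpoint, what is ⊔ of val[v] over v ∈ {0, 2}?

⊤

Worklist (6 pops):
  #1 pop 0: in=⊥ → + (no change)
  #2 pop 1: in=+ → + (was ⊥); enqueue []
  #3 pop 2: in=+ → − (was ⊥); enqueue [1]
  #4 pop 1: in=⊤ → ⊤ (was +); enqueue [2]
  #5 pop 2: in=⊤ → ⊤ (was −); enqueue [1]
  #6 pop 1: in=⊤ → ⊤ (no change)

Fixpoint:
  val[0] = +
  val[1] = ⊤
  val[2] = ⊤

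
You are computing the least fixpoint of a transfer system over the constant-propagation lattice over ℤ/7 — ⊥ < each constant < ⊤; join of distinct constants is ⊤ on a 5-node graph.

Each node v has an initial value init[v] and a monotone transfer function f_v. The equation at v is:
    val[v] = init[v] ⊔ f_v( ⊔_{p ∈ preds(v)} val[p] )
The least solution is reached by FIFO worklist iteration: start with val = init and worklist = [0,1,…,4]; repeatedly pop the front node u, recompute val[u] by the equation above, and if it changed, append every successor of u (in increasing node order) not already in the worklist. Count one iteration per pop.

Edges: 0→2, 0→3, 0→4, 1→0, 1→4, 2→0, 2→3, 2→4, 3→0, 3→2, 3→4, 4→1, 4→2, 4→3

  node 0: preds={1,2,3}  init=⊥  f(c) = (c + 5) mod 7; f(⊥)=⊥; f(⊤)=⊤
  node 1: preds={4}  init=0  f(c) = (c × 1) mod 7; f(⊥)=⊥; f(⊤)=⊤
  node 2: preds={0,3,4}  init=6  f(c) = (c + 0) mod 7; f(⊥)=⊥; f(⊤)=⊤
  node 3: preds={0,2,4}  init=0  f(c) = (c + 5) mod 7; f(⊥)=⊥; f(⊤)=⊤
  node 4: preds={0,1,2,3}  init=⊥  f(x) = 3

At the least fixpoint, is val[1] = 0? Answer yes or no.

Trace (11 dequeues):
  [1] u=0 | in ⊤ | out ⊤ | prev ⊥ | push {}
  [2] u=1 | in ⊥ | out 0 | ==
  [3] u=2 | in ⊤ | out ⊤ | prev 6 | push {0}
  [4] u=3 | in ⊤ | out ⊤ | prev 0 | push {2}
  [5] u=4 | in ⊤ | out 3 | prev ⊥ | push {1,3}
  [6] u=0 | in ⊤ | out ⊤ | ==
  [7] u=2 | in ⊤ | out ⊤ | ==
  [8] u=1 | in 3 | out ⊤ | prev 0 | push {0,4}
  [9] u=3 | in ⊤ | out ⊤ | ==
  [10] u=0 | in ⊤ | out ⊤ | ==
  [11] u=4 | in ⊤ | out 3 | ==

Converged values:
  [0] ⊤
  [1] ⊤
  [2] ⊤
  [3] ⊤
  [4] 3

no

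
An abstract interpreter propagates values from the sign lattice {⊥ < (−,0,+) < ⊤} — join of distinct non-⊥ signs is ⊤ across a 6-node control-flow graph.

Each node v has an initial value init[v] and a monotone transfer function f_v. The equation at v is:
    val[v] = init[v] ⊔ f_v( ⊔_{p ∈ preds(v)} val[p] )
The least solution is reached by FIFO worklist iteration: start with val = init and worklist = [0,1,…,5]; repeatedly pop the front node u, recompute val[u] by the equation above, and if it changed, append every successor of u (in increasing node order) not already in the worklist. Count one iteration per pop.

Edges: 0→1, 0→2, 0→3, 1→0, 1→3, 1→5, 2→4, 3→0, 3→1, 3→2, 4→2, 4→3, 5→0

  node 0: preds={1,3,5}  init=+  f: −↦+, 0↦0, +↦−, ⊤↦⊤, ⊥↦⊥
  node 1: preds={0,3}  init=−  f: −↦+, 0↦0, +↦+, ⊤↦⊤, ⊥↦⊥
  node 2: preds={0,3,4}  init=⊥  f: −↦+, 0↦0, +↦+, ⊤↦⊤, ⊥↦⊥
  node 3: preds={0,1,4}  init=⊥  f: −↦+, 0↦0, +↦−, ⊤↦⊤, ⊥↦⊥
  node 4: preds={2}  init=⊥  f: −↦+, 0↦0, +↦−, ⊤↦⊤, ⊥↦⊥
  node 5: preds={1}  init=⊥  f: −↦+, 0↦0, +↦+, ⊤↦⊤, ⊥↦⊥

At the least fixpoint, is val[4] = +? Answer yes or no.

no

Trace (13 dequeues):
  [1] u=0 | in − | out + | ==
  [2] u=1 | in + | out ⊤ | prev − | push {0}
  [3] u=2 | in + | out + | prev ⊥ | push {}
  [4] u=3 | in ⊤ | out ⊤ | prev ⊥ | push {1,2}
  [5] u=4 | in + | out − | prev ⊥ | push {3}
  [6] u=5 | in ⊤ | out ⊤ | prev ⊥ | push {}
  [7] u=0 | in ⊤ | out ⊤ | prev + | push {}
  [8] u=1 | in ⊤ | out ⊤ | ==
  [9] u=2 | in ⊤ | out ⊤ | prev + | push {4}
  [10] u=3 | in ⊤ | out ⊤ | ==
  [11] u=4 | in ⊤ | out ⊤ | prev − | push {2,3}
  [12] u=2 | in ⊤ | out ⊤ | ==
  [13] u=3 | in ⊤ | out ⊤ | ==

Converged values:
  [0] ⊤
  [1] ⊤
  [2] ⊤
  [3] ⊤
  [4] ⊤
  [5] ⊤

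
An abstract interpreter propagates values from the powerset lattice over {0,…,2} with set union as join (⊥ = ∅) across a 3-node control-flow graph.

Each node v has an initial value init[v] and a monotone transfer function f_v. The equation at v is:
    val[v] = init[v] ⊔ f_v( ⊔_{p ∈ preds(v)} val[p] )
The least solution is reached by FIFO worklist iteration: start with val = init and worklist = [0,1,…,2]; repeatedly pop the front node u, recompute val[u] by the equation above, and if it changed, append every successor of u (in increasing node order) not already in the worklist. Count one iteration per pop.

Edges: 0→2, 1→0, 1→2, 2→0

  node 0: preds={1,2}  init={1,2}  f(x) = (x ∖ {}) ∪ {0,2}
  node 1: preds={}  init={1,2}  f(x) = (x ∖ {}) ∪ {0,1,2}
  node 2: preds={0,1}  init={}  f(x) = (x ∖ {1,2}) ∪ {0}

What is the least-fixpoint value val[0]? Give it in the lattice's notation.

{0,1,2}

Worklist (4 pops):
  #1 pop 0: in={1,2} → {0,1,2} (was {1,2}); enqueue []
  #2 pop 1: in={} → {0,1,2} (was {1,2}); enqueue [0]
  #3 pop 2: in={0,1,2} → {0} (was {}); enqueue []
  #4 pop 0: in={0,1,2} → {0,1,2} (no change)

Fixpoint:
  val[0] = {0,1,2}
  val[1] = {0,1,2}
  val[2] = {0}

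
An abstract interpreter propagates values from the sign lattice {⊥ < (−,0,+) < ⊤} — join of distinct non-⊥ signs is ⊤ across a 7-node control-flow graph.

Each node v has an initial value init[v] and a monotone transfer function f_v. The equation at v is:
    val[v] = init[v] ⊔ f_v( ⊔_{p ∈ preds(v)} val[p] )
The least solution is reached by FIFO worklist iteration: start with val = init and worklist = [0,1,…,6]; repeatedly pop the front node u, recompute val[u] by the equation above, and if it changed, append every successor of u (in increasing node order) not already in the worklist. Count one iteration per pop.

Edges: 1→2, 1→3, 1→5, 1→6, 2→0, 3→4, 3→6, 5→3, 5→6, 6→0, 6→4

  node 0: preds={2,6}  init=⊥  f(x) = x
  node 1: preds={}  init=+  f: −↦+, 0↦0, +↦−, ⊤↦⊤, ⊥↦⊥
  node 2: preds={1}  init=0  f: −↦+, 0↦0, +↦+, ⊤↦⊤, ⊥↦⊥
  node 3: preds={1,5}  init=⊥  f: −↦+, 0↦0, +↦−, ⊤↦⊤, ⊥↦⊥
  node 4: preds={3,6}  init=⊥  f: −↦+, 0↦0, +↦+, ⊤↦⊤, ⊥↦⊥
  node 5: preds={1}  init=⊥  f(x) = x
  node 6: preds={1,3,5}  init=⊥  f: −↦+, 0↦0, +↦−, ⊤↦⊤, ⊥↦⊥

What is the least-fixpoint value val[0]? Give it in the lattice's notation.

Trace (10 dequeues):
  [1] u=0 | in 0 | out 0 | prev ⊥ | push {}
  [2] u=1 | in ⊥ | out + | ==
  [3] u=2 | in + | out ⊤ | prev 0 | push {0}
  [4] u=3 | in + | out − | prev ⊥ | push {}
  [5] u=4 | in − | out + | prev ⊥ | push {}
  [6] u=5 | in + | out + | prev ⊥ | push {3}
  [7] u=6 | in ⊤ | out ⊤ | prev ⊥ | push {4}
  [8] u=0 | in ⊤ | out ⊤ | prev 0 | push {}
  [9] u=3 | in + | out − | ==
  [10] u=4 | in ⊤ | out ⊤ | prev + | push {}

Converged values:
  [0] ⊤
  [1] +
  [2] ⊤
  [3] −
  [4] ⊤
  [5] +
  [6] ⊤

⊤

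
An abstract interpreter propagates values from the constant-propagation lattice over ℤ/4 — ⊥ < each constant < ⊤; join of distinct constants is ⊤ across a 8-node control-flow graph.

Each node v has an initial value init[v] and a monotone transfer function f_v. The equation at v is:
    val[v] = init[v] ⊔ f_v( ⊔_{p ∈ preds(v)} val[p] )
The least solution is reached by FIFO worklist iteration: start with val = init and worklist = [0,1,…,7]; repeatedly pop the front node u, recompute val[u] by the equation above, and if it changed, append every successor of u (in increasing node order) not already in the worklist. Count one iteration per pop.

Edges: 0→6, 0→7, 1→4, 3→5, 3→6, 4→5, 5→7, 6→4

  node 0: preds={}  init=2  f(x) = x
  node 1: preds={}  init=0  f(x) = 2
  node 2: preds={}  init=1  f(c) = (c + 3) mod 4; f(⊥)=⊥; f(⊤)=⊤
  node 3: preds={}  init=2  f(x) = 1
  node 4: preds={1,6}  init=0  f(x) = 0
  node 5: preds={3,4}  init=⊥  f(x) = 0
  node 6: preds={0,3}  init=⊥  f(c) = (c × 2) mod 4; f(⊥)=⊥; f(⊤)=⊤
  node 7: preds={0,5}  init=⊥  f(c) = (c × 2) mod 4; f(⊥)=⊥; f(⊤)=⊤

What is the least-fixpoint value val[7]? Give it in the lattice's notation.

Trace (9 dequeues):
  [1] u=0 | in ⊥ | out 2 | ==
  [2] u=1 | in ⊥ | out ⊤ | prev 0 | push {}
  [3] u=2 | in ⊥ | out 1 | ==
  [4] u=3 | in ⊥ | out ⊤ | prev 2 | push {}
  [5] u=4 | in ⊤ | out 0 | ==
  [6] u=5 | in ⊤ | out 0 | prev ⊥ | push {}
  [7] u=6 | in ⊤ | out ⊤ | prev ⊥ | push {4}
  [8] u=7 | in ⊤ | out ⊤ | prev ⊥ | push {}
  [9] u=4 | in ⊤ | out 0 | ==

Converged values:
  [0] 2
  [1] ⊤
  [2] 1
  [3] ⊤
  [4] 0
  [5] 0
  [6] ⊤
  [7] ⊤

⊤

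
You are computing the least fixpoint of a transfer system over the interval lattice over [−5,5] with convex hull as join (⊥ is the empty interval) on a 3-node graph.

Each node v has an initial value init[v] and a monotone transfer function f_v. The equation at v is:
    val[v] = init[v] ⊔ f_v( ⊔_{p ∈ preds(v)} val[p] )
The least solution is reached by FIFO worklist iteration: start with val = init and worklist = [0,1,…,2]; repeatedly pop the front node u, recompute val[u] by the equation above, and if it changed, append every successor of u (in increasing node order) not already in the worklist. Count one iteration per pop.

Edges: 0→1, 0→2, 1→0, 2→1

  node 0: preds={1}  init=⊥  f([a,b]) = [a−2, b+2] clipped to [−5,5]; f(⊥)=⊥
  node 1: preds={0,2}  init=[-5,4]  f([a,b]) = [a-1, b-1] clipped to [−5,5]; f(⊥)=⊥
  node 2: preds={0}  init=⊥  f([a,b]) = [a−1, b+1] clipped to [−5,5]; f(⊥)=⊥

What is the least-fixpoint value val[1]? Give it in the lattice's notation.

Worklist (4 pops):
  #1 pop 0: in=[-5,4] → [-5,5] (was ⊥); enqueue []
  #2 pop 1: in=[-5,5] → [-5,4] (no change)
  #3 pop 2: in=[-5,5] → [-5,5] (was ⊥); enqueue [1]
  #4 pop 1: in=[-5,5] → [-5,4] (no change)

Fixpoint:
  val[0] = [-5,5]
  val[1] = [-5,4]
  val[2] = [-5,5]

[-5,4]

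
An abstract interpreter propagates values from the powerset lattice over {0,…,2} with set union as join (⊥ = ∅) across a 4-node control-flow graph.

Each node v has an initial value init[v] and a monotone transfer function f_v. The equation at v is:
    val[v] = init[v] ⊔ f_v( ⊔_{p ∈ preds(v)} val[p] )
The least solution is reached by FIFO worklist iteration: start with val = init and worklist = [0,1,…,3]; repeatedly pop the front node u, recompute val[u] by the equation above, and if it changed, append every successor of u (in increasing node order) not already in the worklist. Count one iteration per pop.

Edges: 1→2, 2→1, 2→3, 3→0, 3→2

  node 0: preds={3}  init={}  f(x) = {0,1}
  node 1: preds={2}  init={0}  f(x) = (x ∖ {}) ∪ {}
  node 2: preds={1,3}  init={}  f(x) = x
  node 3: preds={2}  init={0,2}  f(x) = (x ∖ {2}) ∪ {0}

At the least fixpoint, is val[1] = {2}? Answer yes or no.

Worklist (6 pops):
  #1 pop 0: in={0,2} → {0,1} (was {}); enqueue []
  #2 pop 1: in={} → {0} (no change)
  #3 pop 2: in={0,2} → {0,2} (was {}); enqueue [1]
  #4 pop 3: in={0,2} → {0,2} (no change)
  #5 pop 1: in={0,2} → {0,2} (was {0}); enqueue [2]
  #6 pop 2: in={0,2} → {0,2} (no change)

Fixpoint:
  val[0] = {0,1}
  val[1] = {0,2}
  val[2] = {0,2}
  val[3] = {0,2}

no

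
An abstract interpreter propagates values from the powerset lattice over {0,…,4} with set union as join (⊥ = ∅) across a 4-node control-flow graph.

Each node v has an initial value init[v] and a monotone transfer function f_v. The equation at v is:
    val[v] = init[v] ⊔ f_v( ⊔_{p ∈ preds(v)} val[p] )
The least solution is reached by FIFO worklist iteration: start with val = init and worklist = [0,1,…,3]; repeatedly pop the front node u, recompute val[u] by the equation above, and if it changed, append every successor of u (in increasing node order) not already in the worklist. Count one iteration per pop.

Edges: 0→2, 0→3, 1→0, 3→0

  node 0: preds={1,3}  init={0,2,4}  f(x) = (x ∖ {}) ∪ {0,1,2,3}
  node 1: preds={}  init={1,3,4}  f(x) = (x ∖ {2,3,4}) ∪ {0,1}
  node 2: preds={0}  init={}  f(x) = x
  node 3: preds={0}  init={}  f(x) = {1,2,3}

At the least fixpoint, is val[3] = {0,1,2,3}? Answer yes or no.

Worklist (5 pops):
  #1 pop 0: in={1,3,4} → {0,1,2,3,4} (was {0,2,4}); enqueue []
  #2 pop 1: in={} → {0,1,3,4} (was {1,3,4}); enqueue [0]
  #3 pop 2: in={0,1,2,3,4} → {0,1,2,3,4} (was {}); enqueue []
  #4 pop 3: in={0,1,2,3,4} → {1,2,3} (was {}); enqueue []
  #5 pop 0: in={0,1,2,3,4} → {0,1,2,3,4} (no change)

Fixpoint:
  val[0] = {0,1,2,3,4}
  val[1] = {0,1,3,4}
  val[2] = {0,1,2,3,4}
  val[3] = {1,2,3}

no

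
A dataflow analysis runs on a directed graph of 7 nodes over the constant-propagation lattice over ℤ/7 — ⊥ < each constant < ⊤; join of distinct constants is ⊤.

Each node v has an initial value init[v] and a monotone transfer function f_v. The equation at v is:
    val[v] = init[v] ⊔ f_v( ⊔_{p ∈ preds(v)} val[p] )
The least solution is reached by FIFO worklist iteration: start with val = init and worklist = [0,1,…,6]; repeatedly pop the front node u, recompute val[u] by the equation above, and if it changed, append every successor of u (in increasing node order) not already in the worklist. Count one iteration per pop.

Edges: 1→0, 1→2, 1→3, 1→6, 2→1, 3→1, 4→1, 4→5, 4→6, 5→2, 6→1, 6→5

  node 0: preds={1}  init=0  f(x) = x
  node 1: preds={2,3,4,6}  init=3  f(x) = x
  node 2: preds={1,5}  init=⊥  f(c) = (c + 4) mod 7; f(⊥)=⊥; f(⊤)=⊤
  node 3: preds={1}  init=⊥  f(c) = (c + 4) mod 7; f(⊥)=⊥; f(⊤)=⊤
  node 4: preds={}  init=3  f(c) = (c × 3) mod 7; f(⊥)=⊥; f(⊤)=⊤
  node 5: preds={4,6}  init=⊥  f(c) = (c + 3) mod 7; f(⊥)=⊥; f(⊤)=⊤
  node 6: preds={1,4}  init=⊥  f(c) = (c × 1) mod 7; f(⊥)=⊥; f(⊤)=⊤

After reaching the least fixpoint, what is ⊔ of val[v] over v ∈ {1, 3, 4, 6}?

⊤

Trace (16 dequeues):
  [1] u=0 | in 3 | out ⊤ | prev 0 | push {}
  [2] u=1 | in 3 | out 3 | ==
  [3] u=2 | in 3 | out 0 | prev ⊥ | push {1}
  [4] u=3 | in 3 | out 0 | prev ⊥ | push {}
  [5] u=4 | in ⊥ | out 3 | ==
  [6] u=5 | in 3 | out 6 | prev ⊥ | push {2}
  [7] u=6 | in 3 | out 3 | prev ⊥ | push {5}
  [8] u=1 | in ⊤ | out ⊤ | prev 3 | push {0,3,6}
  [9] u=2 | in ⊤ | out ⊤ | prev 0 | push {1}
  [10] u=5 | in 3 | out 6 | ==
  [11] u=0 | in ⊤ | out ⊤ | ==
  [12] u=3 | in ⊤ | out ⊤ | prev 0 | push {}
  [13] u=6 | in ⊤ | out ⊤ | prev 3 | push {5}
  [14] u=1 | in ⊤ | out ⊤ | ==
  [15] u=5 | in ⊤ | out ⊤ | prev 6 | push {2}
  [16] u=2 | in ⊤ | out ⊤ | ==

Converged values:
  [0] ⊤
  [1] ⊤
  [2] ⊤
  [3] ⊤
  [4] 3
  [5] ⊤
  [6] ⊤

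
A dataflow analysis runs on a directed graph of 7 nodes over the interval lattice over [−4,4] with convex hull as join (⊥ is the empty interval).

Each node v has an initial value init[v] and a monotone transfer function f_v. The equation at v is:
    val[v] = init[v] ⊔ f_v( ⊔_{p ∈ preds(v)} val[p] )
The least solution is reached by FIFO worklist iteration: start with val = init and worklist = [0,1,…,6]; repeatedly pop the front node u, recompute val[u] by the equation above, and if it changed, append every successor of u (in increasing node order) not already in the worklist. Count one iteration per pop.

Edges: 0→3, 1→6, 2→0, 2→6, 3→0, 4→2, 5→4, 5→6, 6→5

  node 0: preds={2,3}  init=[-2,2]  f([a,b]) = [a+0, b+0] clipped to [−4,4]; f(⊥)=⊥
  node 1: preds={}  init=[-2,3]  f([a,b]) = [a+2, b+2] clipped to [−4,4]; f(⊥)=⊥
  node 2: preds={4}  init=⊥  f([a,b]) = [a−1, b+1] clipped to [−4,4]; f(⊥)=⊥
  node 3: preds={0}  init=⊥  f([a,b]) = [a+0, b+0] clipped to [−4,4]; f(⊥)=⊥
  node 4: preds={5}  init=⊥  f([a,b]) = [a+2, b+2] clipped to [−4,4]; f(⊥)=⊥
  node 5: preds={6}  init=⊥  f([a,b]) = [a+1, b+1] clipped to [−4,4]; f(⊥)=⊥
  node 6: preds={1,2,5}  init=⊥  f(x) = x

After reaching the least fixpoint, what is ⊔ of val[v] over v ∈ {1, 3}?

[-2,4]

Worklist (17 pops):
  #1 pop 0: in=⊥ → [-2,2] (no change)
  #2 pop 1: in=⊥ → [-2,3] (no change)
  #3 pop 2: in=⊥ → ⊥ (no change)
  #4 pop 3: in=[-2,2] → [-2,2] (was ⊥); enqueue [0]
  #5 pop 4: in=⊥ → ⊥ (no change)
  #6 pop 5: in=⊥ → ⊥ (no change)
  #7 pop 6: in=[-2,3] → [-2,3] (was ⊥); enqueue [5]
  #8 pop 0: in=[-2,2] → [-2,2] (no change)
  #9 pop 5: in=[-2,3] → [-1,4] (was ⊥); enqueue [4,6]
  #10 pop 4: in=[-1,4] → [1,4] (was ⊥); enqueue [2]
  #11 pop 6: in=[-2,4] → [-2,4] (was [-2,3]); enqueue [5]
  #12 pop 2: in=[1,4] → [0,4] (was ⊥); enqueue [0,6]
  #13 pop 5: in=[-2,4] → [-1,4] (no change)
  #14 pop 0: in=[-2,4] → [-2,4] (was [-2,2]); enqueue [3]
  #15 pop 6: in=[-2,4] → [-2,4] (no change)
  #16 pop 3: in=[-2,4] → [-2,4] (was [-2,2]); enqueue [0]
  #17 pop 0: in=[-2,4] → [-2,4] (no change)

Fixpoint:
  val[0] = [-2,4]
  val[1] = [-2,3]
  val[2] = [0,4]
  val[3] = [-2,4]
  val[4] = [1,4]
  val[5] = [-1,4]
  val[6] = [-2,4]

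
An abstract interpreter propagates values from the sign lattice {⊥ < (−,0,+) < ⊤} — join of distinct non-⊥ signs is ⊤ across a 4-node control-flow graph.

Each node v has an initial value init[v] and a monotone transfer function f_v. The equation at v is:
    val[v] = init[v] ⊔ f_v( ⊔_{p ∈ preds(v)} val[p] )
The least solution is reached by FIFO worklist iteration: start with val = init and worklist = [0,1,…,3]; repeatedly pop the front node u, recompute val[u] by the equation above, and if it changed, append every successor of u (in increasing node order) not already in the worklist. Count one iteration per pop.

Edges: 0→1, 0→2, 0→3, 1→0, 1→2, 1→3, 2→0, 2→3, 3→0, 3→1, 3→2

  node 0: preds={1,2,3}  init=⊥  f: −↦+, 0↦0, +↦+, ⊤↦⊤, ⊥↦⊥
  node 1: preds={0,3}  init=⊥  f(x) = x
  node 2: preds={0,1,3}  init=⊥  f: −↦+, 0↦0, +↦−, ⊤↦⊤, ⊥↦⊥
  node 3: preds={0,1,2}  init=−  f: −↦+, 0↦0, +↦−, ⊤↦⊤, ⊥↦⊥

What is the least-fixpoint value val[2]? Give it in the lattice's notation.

Worklist (8 pops):
  #1 pop 0: in=− → + (was ⊥); enqueue []
  #2 pop 1: in=⊤ → ⊤ (was ⊥); enqueue [0]
  #3 pop 2: in=⊤ → ⊤ (was ⊥); enqueue []
  #4 pop 3: in=⊤ → ⊤ (was −); enqueue [1,2]
  #5 pop 0: in=⊤ → ⊤ (was +); enqueue [3]
  #6 pop 1: in=⊤ → ⊤ (no change)
  #7 pop 2: in=⊤ → ⊤ (no change)
  #8 pop 3: in=⊤ → ⊤ (no change)

Fixpoint:
  val[0] = ⊤
  val[1] = ⊤
  val[2] = ⊤
  val[3] = ⊤

⊤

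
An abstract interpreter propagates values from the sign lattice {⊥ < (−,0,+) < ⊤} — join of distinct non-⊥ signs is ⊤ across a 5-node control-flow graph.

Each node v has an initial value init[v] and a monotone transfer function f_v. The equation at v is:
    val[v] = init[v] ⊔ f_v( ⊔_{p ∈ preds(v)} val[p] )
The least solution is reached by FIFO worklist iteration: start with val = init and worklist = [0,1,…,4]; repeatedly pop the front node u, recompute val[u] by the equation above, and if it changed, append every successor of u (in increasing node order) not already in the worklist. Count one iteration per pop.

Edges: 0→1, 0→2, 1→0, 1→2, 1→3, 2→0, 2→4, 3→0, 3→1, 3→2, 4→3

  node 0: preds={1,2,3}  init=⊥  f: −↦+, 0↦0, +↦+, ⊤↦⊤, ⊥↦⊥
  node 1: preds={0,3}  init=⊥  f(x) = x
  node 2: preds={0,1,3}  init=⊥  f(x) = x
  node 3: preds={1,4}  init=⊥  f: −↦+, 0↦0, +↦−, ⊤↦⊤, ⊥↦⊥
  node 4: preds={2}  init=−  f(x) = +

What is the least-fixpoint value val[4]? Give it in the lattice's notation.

Trace (16 dequeues):
  [1] u=0 | in ⊥ | out ⊥ | ==
  [2] u=1 | in ⊥ | out ⊥ | ==
  [3] u=2 | in ⊥ | out ⊥ | ==
  [4] u=3 | in − | out + | prev ⊥ | push {0,1,2}
  [5] u=4 | in ⊥ | out ⊤ | prev − | push {3}
  [6] u=0 | in + | out + | prev ⊥ | push {}
  [7] u=1 | in + | out + | prev ⊥ | push {0}
  [8] u=2 | in + | out + | prev ⊥ | push {4}
  [9] u=3 | in ⊤ | out ⊤ | prev + | push {1,2}
  [10] u=0 | in ⊤ | out ⊤ | prev + | push {}
  [11] u=4 | in + | out ⊤ | ==
  [12] u=1 | in ⊤ | out ⊤ | prev + | push {0,3}
  [13] u=2 | in ⊤ | out ⊤ | prev + | push {4}
  [14] u=0 | in ⊤ | out ⊤ | ==
  [15] u=3 | in ⊤ | out ⊤ | ==
  [16] u=4 | in ⊤ | out ⊤ | ==

Converged values:
  [0] ⊤
  [1] ⊤
  [2] ⊤
  [3] ⊤
  [4] ⊤

⊤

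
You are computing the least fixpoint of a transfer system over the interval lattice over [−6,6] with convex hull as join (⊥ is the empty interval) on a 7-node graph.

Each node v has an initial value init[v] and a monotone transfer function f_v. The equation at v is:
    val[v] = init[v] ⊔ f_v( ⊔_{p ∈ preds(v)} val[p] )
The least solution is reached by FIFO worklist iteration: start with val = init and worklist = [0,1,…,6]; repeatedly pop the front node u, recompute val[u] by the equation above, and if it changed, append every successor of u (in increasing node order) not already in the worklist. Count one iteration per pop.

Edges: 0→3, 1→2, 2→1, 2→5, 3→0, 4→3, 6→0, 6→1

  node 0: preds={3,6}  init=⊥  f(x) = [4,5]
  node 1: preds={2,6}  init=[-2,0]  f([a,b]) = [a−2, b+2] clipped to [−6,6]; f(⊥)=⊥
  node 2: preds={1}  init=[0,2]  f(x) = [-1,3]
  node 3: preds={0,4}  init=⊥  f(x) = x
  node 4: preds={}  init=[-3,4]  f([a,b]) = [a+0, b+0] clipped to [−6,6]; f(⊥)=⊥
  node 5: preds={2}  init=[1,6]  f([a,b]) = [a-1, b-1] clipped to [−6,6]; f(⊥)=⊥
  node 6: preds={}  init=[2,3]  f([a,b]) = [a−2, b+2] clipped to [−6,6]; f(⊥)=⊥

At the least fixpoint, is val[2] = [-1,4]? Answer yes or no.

Worklist (10 pops):
  #1 pop 0: in=[2,3] → [4,5] (was ⊥); enqueue []
  #2 pop 1: in=[0,3] → [-2,5] (was [-2,0]); enqueue []
  #3 pop 2: in=[-2,5] → [-1,3] (was [0,2]); enqueue [1]
  #4 pop 3: in=[-3,5] → [-3,5] (was ⊥); enqueue [0]
  #5 pop 4: in=⊥ → [-3,4] (no change)
  #6 pop 5: in=[-1,3] → [-2,6] (was [1,6]); enqueue []
  #7 pop 6: in=⊥ → [2,3] (no change)
  #8 pop 1: in=[-1,3] → [-3,5] (was [-2,5]); enqueue [2]
  #9 pop 0: in=[-3,5] → [4,5] (no change)
  #10 pop 2: in=[-3,5] → [-1,3] (no change)

Fixpoint:
  val[0] = [4,5]
  val[1] = [-3,5]
  val[2] = [-1,3]
  val[3] = [-3,5]
  val[4] = [-3,4]
  val[5] = [-2,6]
  val[6] = [2,3]

no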